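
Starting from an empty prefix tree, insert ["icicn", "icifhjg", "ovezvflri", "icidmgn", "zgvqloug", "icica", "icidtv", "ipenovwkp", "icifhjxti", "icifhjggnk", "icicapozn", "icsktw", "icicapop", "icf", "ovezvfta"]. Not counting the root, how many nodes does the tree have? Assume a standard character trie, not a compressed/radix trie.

Insert word by word; a character creates a node only if that edge doesn't already exist:
  "icicn" → 5 new (i, c, i, c, n)
  "icifhjg" → prefix "ici" already present; 4 new (f, h, j, g)
  "ovezvflri" → 9 new (o, v, e, z, v, f, l, r, i)
  "icidmgn" → prefix "ici" already present; 4 new (d, m, g, n)
  "zgvqloug" → 8 new (z, g, v, q, l, o, u, g)
  "icica" → prefix "icic" already present; 1 new (a)
  "icidtv" → prefix "icid" already present; 2 new (t, v)
  "ipenovwkp" → prefix "i" already present; 8 new (p, e, n, o, v, w, k, p)
  "icifhjxti" → prefix "icifhj" already present; 3 new (x, t, i)
  "icifhjggnk" → prefix "icifhjg" already present; 3 new (g, n, k)
  "icicapozn" → prefix "icica" already present; 4 new (p, o, z, n)
  "icsktw" → prefix "ic" already present; 4 new (s, k, t, w)
  "icicapop" → prefix "icicapo" already present; 1 new (p)
  "icf" → prefix "ic" already present; 1 new (f)
  "ovezvfta" → prefix "ovezvf" already present; 2 new (t, a)
Total nodes = 5 + 4 + 9 + 4 + 8 + 1 + 2 + 8 + 3 + 3 + 4 + 4 + 1 + 1 + 2 = 59

59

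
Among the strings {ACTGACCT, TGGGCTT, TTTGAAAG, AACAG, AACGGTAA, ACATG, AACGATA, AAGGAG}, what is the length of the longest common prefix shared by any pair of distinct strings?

The deepest shared node is where two words last agree before diverging.
"AACGATA" and "AACGGTAA" agree on "AACG" (4 characters) before diverging; nothing deeper is shared.
Longest shared-prefix length: 4

4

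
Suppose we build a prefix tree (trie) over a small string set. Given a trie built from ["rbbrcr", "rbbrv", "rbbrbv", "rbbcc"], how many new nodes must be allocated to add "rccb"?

3

"r" is already a path in the trie; the remaining "ccb" must be added.
Each of the 3 remaining characters creates one node.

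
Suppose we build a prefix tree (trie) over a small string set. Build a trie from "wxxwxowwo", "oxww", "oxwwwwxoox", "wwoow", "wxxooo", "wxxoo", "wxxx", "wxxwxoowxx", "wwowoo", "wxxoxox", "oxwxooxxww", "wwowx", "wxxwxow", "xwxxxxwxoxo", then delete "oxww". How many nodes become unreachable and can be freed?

After clearing the end-marker at "oxww", prune upward until reaching a node still needed by another word.
Every node on "oxww" is still needed (e.g. by "oxwwwwxoox"), so nothing is freed.
Nodes removed: 0

0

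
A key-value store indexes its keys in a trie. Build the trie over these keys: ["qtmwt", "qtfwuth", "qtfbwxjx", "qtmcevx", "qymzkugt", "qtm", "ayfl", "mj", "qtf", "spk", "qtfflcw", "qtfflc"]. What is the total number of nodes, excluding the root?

39

Count nodes per top-level branch (shared prefixes stored once):
  'a'-branch (ayfl): 4 nodes
  'm'-branch (mj): 2 nodes
  'q'-branch (qtf, qtfbwxjx, qtfflc, qtfflcw, qtfwuth, qtm, qtmcevx, qtmwt, qymzkugt): 30 nodes
  's'-branch (spk): 3 nodes
Sum: 39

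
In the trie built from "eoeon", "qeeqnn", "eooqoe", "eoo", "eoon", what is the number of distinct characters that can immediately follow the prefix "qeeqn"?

1

Walk "qeeqn" from the root, arriving at one node.
Characters that immediately follow "qeeqn" among the stored strings: {n}.
That node has 1 child edge.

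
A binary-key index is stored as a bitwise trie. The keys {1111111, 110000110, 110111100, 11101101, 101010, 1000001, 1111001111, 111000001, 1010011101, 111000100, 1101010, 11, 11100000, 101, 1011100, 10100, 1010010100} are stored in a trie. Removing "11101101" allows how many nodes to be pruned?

4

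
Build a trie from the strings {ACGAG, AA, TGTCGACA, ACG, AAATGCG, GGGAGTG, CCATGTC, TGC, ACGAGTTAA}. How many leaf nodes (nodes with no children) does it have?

A leaf is a node with no children — equivalently, the end of a word that is not a proper prefix of any other stored word.
Those words: "AAATGCG", "ACGAGTTAA", "CCATGTC", "GGGAGTG", "TGC", "TGTCGACA"
Leaf count: 6

6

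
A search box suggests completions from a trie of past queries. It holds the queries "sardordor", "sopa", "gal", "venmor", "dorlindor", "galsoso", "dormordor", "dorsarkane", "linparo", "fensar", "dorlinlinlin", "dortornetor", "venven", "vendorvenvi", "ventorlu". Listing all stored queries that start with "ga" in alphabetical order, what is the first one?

gal

DFS of the "ga" subtree visits, in order: "gal", "galsoso"
The 1st is gal.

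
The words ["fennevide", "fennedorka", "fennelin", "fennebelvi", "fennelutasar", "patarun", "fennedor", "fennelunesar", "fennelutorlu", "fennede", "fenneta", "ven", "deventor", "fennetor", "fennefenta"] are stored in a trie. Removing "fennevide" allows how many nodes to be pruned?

4

After clearing the end-marker at "fennevide", prune upward until reaching a node still needed by another word.
The suffix "vide" (4 nodes) is used only by "fennevide"; the node for "fenne" still has the child "d", so pruning stops there.
Nodes removed: 4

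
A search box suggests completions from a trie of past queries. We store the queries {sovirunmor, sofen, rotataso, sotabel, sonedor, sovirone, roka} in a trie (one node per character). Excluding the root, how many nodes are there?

Count nodes per top-level branch (shared prefixes stored once):
  'r'-branch (roka, rotataso): 10 nodes
  's'-branch (sofen, sonedor, sotabel, sovirone, sovirunmor): 26 nodes
Sum: 36

36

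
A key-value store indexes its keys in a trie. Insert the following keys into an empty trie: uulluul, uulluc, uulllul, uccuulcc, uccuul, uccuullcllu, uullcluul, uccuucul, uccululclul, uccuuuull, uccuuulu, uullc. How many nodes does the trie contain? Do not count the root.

44

Insert word by word; a character creates a node only if that edge doesn't already exist:
  "uulluul" → 7 new (u, u, l, l, u, u, l)
  "uulluc" → prefix "uullu" already present; 1 new (c)
  "uulllul" → prefix "uull" already present; 3 new (l, u, l)
  "uccuulcc" → prefix "u" already present; 7 new (c, c, u, u, l, c, c)
  "uccuul" → prefix "uccuul" already present; 0 new (none)
  "uccuullcllu" → prefix "uccuul" already present; 5 new (l, c, l, l, u)
  "uullcluul" → prefix "uull" already present; 5 new (c, l, u, u, l)
  "uccuucul" → prefix "uccuu" already present; 3 new (c, u, l)
  "uccululclul" → prefix "uccu" already present; 7 new (l, u, l, c, l, u, l)
  "uccuuuull" → prefix "uccuu" already present; 4 new (u, u, l, l)
  "uccuuulu" → prefix "uccuuu" already present; 2 new (l, u)
  "uullc" → prefix "uullc" already present; 0 new (none)
Total nodes = 7 + 1 + 3 + 7 + 0 + 5 + 5 + 3 + 7 + 4 + 2 + 0 = 44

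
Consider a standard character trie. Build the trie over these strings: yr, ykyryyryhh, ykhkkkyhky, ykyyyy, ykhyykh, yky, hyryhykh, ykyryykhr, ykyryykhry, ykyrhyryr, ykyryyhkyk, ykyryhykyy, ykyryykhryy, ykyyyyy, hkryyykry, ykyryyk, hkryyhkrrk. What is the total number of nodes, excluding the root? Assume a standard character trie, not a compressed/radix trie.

67

For each word, the new-node count is its length minus the longest prefix already in the trie:
  "yr" → 2 new (y, r)
  "ykyryyryhh" → prefix "y" already present; 9 new (k, y, r, y, y, r, y, h, h)
  "ykhkkkyhky" → prefix "yk" already present; 8 new (h, k, k, k, y, h, k, y)
  "ykyyyy" → prefix "yky" already present; 3 new (y, y, y)
  "ykhyykh" → prefix "ykh" already present; 4 new (y, y, k, h)
  "yky" → prefix "yky" already present; 0 new (none)
  "hyryhykh" → 8 new (h, y, r, y, h, y, k, h)
  "ykyryykhr" → prefix "ykyryy" already present; 3 new (k, h, r)
  "ykyryykhry" → prefix "ykyryykhr" already present; 1 new (y)
  "ykyrhyryr" → prefix "ykyr" already present; 5 new (h, y, r, y, r)
  "ykyryyhkyk" → prefix "ykyryy" already present; 4 new (h, k, y, k)
  "ykyryhykyy" → prefix "ykyry" already present; 5 new (h, y, k, y, y)
  "ykyryykhryy" → prefix "ykyryykhry" already present; 1 new (y)
  "ykyyyyy" → prefix "ykyyyy" already present; 1 new (y)
  "hkryyykry" → prefix "h" already present; 8 new (k, r, y, y, y, k, r, y)
  "ykyryyk" → prefix "ykyryyk" already present; 0 new (none)
  "hkryyhkrrk" → prefix "hkryy" already present; 5 new (h, k, r, r, k)
Total nodes = 2 + 9 + 8 + 3 + 4 + 0 + 8 + 3 + 1 + 5 + 4 + 5 + 1 + 1 + 8 + 0 + 5 = 67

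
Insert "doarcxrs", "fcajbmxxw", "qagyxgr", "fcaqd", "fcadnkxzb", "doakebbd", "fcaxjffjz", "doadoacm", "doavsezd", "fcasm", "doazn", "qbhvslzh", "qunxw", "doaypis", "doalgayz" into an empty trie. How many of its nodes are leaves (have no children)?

15

Leaves are exactly the stored words that no other stored word extends.
Those words: "doadoacm", "doakebbd", "doalgayz", "doarcxrs", "doavsezd", "doaypis", "doazn", "fcadnkxzb", "fcajbmxxw", "fcaqd", "fcasm", "fcaxjffjz", "qagyxgr", "qbhvslzh", "qunxw"
Leaf count: 15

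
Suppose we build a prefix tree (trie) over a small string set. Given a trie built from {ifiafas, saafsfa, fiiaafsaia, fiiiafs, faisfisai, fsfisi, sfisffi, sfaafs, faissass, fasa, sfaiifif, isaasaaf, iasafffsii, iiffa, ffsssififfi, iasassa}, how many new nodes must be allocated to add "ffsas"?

Walking "ffsas" from the root, the first 3 characters ("ffs") follow existing edges; "a" is the first miss.
Each of the 2 remaining characters creates one node.

2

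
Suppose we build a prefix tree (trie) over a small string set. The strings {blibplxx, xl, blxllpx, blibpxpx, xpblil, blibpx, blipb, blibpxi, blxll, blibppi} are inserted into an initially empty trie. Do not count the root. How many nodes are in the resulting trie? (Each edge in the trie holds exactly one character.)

Count nodes per top-level branch (shared prefixes stored once):
  'b'-branch (blibplxx, blibppi, blibpx, blibpxi, blibpxpx, blipb, blxll, blxllpx): 21 nodes
  'x'-branch (xl, xpblil): 7 nodes
Sum: 28

28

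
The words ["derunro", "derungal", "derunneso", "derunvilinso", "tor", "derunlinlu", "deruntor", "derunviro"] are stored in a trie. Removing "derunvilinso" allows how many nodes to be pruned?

Walk "derunvilinso" from the leaf back toward the root, removing each node that no remaining word uses.
The suffix "linso" (5 nodes) is used only by "derunvilinso"; the node for "derunvi" still has the child "r", so pruning stops there.
Nodes removed: 5

5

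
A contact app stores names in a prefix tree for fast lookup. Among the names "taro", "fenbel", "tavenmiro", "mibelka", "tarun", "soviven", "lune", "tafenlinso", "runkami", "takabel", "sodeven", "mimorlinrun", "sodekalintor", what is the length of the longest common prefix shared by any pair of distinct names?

Equivalently: take the maximum, over all pairs, of their longest common prefix length.
"sodekalintor" and "sodeven" agree on "sode" (4 characters) before diverging; nothing deeper is shared.
Longest shared-prefix length: 4

4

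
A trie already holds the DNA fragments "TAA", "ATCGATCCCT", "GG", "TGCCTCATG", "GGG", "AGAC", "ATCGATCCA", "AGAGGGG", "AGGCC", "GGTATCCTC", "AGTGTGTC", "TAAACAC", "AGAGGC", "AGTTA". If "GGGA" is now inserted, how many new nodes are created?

"GGG" is already a path in the trie; the remaining "A" must be added.
So 4 − 3 = 1 new nodes.

1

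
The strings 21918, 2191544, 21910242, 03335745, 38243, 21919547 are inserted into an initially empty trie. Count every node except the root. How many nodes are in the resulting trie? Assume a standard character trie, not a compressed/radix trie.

29

Insert word by word; a character creates a node only if that edge doesn't already exist:
  "21918" → 5 new (2, 1, 9, 1, 8)
  "2191544" → prefix "2191" already present; 3 new (5, 4, 4)
  "21910242" → prefix "2191" already present; 4 new (0, 2, 4, 2)
  "03335745" → 8 new (0, 3, 3, 3, 5, 7, 4, 5)
  "38243" → 5 new (3, 8, 2, 4, 3)
  "21919547" → prefix "2191" already present; 4 new (9, 5, 4, 7)
Total nodes = 5 + 3 + 4 + 8 + 5 + 4 = 29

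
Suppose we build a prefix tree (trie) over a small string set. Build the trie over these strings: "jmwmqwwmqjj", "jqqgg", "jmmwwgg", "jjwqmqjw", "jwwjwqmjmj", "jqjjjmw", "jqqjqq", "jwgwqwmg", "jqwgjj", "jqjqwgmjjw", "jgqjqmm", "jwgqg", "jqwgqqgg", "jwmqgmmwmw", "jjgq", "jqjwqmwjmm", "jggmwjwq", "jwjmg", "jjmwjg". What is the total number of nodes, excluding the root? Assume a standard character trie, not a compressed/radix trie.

Insert word by word; a character creates a node only if that edge doesn't already exist:
  "jmwmqwwmqjj" → 11 new (j, m, w, m, q, w, w, m, q, j, j)
  "jqqgg" → prefix "j" already present; 4 new (q, q, g, g)
  "jmmwwgg" → prefix "jm" already present; 5 new (m, w, w, g, g)
  "jjwqmqjw" → prefix "j" already present; 7 new (j, w, q, m, q, j, w)
  "jwwjwqmjmj" → prefix "j" already present; 9 new (w, w, j, w, q, m, j, m, j)
  "jqjjjmw" → prefix "jq" already present; 5 new (j, j, j, m, w)
  "jqqjqq" → prefix "jqq" already present; 3 new (j, q, q)
  "jwgwqwmg" → prefix "jw" already present; 6 new (g, w, q, w, m, g)
  "jqwgjj" → prefix "jq" already present; 4 new (w, g, j, j)
  "jqjqwgmjjw" → prefix "jqj" already present; 7 new (q, w, g, m, j, j, w)
  "jgqjqmm" → prefix "j" already present; 6 new (g, q, j, q, m, m)
  "jwgqg" → prefix "jwg" already present; 2 new (q, g)
  "jqwgqqgg" → prefix "jqwg" already present; 4 new (q, q, g, g)
  "jwmqgmmwmw" → prefix "jw" already present; 8 new (m, q, g, m, m, w, m, w)
  "jjgq" → prefix "jj" already present; 2 new (g, q)
  "jqjwqmwjmm" → prefix "jqj" already present; 7 new (w, q, m, w, j, m, m)
  "jggmwjwq" → prefix "jg" already present; 6 new (g, m, w, j, w, q)
  "jwjmg" → prefix "jw" already present; 3 new (j, m, g)
  "jjmwjg" → prefix "jj" already present; 4 new (m, w, j, g)
Total nodes = 11 + 4 + 5 + 7 + 9 + 5 + 3 + 6 + 4 + 7 + 6 + 2 + 4 + 8 + 2 + 7 + 6 + 3 + 4 = 103

103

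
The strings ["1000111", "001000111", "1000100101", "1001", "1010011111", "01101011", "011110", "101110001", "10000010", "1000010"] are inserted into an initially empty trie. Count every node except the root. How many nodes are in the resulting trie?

Insert word by word; a character creates a node only if that edge doesn't already exist:
  "1000111" → 7 new (1, 0, 0, 0, 1, 1, 1)
  "001000111" → 9 new (0, 0, 1, 0, 0, 0, 1, 1, 1)
  "1000100101" → prefix "10001" already present; 5 new (0, 0, 1, 0, 1)
  "1001" → prefix "100" already present; 1 new (1)
  "1010011111" → prefix "10" already present; 8 new (1, 0, 0, 1, 1, 1, 1, 1)
  "01101011" → prefix "0" already present; 7 new (1, 1, 0, 1, 0, 1, 1)
  "011110" → prefix "011" already present; 3 new (1, 1, 0)
  "101110001" → prefix "101" already present; 6 new (1, 1, 0, 0, 0, 1)
  "10000010" → prefix "1000" already present; 4 new (0, 0, 1, 0)
  "1000010" → prefix "10000" already present; 2 new (1, 0)
Total nodes = 7 + 9 + 5 + 1 + 8 + 7 + 3 + 6 + 4 + 2 = 52

52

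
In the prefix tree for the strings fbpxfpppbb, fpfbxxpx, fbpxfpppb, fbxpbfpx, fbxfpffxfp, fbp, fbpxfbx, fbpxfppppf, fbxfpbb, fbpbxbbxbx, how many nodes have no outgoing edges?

8

Leaves are exactly the stored words that no other stored word extends.
Those words: "fbpbxbbxbx", "fbpxfbx", "fbpxfpppbb", "fbpxfppppf", "fbxfpbb", "fbxfpffxfp", "fbxpbfpx", "fpfbxxpx"
Leaf count: 8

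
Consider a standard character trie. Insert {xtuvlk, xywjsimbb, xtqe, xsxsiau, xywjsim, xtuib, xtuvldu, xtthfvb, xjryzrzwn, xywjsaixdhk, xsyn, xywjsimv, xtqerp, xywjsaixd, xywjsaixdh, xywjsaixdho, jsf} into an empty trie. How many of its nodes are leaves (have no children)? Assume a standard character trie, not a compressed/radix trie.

13

Leaves are exactly the stored words that no other stored word extends.
Those words: "jsf", "xjryzrzwn", "xsxsiau", "xsyn", "xtqerp", "xtthfvb", "xtuib", "xtuvldu", "xtuvlk", "xywjsaixdhk", "xywjsaixdho", "xywjsimbb", "xywjsimv"
Leaf count: 13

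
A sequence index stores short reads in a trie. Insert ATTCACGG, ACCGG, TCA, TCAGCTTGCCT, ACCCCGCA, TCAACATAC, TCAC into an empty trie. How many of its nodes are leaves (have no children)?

6

Leaves are exactly the stored words that no other stored word extends.
Those words: "ACCCCGCA", "ACCGG", "ATTCACGG", "TCAACATAC", "TCAC", "TCAGCTTGCCT"
Leaf count: 6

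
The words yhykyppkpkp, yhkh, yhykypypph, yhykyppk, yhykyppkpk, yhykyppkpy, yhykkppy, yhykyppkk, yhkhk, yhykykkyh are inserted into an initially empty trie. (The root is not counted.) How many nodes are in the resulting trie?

28

Trace insertions, counting only characters that open a new branch:
  "yhykyppkpkp" → 11 new (y, h, y, k, y, p, p, k, p, k, p)
  "yhkh" → prefix "yh" already present; 2 new (k, h)
  "yhykypypph" → prefix "yhykyp" already present; 4 new (y, p, p, h)
  "yhykyppk" → prefix "yhykyppk" already present; 0 new (none)
  "yhykyppkpk" → prefix "yhykyppkpk" already present; 0 new (none)
  "yhykyppkpy" → prefix "yhykyppkp" already present; 1 new (y)
  "yhykkppy" → prefix "yhyk" already present; 4 new (k, p, p, y)
  "yhykyppkk" → prefix "yhykyppk" already present; 1 new (k)
  "yhkhk" → prefix "yhkh" already present; 1 new (k)
  "yhykykkyh" → prefix "yhyky" already present; 4 new (k, k, y, h)
Total nodes = 11 + 2 + 4 + 0 + 0 + 1 + 4 + 1 + 1 + 4 = 28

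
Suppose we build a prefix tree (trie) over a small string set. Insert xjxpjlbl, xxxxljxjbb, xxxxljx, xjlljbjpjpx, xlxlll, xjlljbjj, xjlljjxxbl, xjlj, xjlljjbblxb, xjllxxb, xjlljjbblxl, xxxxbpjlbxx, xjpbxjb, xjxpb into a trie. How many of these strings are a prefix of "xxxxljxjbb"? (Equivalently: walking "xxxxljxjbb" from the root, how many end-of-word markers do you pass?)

2

Traverse "xxxxljxjbb" character by character; count nodes along the way that are marked as word ends.
Prefixes of the query that are stored words: "xxxxljx", "xxxxljxjbb"
Count: 2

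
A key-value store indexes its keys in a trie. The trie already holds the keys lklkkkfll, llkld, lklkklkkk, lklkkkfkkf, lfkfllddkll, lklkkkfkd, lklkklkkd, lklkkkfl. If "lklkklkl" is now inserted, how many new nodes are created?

"lklkklk" is already a path in the trie; the remaining "l" must be added.
Each of the 1 remaining characters creates one node.

1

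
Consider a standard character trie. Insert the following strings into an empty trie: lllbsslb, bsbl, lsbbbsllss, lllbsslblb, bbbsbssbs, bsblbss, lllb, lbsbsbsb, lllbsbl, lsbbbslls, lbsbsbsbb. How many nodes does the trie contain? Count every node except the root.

44

Count nodes per top-level branch (shared prefixes stored once):
  'b'-branch (bbbsbssbs, bsbl, bsblbss): 15 nodes
  'l'-branch (lbsbsbsb, lbsbsbsbb, lllb, lllbsbl, lllbsslb, lllbsslblb, lsbbbslls, lsbbbsllss): 29 nodes
Sum: 44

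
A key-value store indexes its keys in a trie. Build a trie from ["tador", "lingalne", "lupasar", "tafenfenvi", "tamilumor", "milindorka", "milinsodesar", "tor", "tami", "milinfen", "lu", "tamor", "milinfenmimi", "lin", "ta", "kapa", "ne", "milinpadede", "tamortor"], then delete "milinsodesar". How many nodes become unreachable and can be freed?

Walk "milinsodesar" from the leaf back toward the root, removing each node that no remaining word uses.
The suffix "sodesar" (7 nodes) is used only by "milinsodesar"; the node for "milin" still has the child "d", so pruning stops there.
Nodes removed: 7

7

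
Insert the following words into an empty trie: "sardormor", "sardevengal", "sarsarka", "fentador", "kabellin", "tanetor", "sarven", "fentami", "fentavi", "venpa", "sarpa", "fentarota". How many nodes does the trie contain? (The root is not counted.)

Trace insertions, counting only characters that open a new branch:
  "sardormor" → 9 new (s, a, r, d, o, r, m, o, r)
  "sardevengal" → prefix "sard" already present; 7 new (e, v, e, n, g, a, l)
  "sarsarka" → prefix "sar" already present; 5 new (s, a, r, k, a)
  "fentador" → 8 new (f, e, n, t, a, d, o, r)
  "kabellin" → 8 new (k, a, b, e, l, l, i, n)
  "tanetor" → 7 new (t, a, n, e, t, o, r)
  "sarven" → prefix "sar" already present; 3 new (v, e, n)
  "fentami" → prefix "fenta" already present; 2 new (m, i)
  "fentavi" → prefix "fenta" already present; 2 new (v, i)
  "venpa" → 5 new (v, e, n, p, a)
  "sarpa" → prefix "sar" already present; 2 new (p, a)
  "fentarota" → prefix "fenta" already present; 4 new (r, o, t, a)
Total nodes = 9 + 7 + 5 + 8 + 8 + 7 + 3 + 2 + 2 + 5 + 2 + 4 = 62

62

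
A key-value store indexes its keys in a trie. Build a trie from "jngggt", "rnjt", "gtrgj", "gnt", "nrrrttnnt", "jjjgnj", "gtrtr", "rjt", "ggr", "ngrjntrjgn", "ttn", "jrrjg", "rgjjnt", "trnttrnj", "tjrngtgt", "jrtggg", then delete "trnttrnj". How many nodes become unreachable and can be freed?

Walk "trnttrnj" from the leaf back toward the root, removing each node that no remaining word uses.
The suffix "rnttrnj" (7 nodes) is used only by "trnttrnj"; the node for "t" still has the child "t", so pruning stops there.
Nodes removed: 7

7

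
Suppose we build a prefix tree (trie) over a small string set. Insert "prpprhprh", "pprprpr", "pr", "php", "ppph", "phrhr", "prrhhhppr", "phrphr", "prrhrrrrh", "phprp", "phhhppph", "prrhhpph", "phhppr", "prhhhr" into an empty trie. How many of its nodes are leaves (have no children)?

12

A leaf is a node with no children — equivalently, the end of a word that is not a proper prefix of any other stored word.
Those words: "phhhppph", "phhppr", "phprp", "phrhr", "phrphr", "ppph", "pprprpr", "prhhhr", "prpprhprh", "prrhhhppr", "prrhhpph", "prrhrrrrh"
Leaf count: 12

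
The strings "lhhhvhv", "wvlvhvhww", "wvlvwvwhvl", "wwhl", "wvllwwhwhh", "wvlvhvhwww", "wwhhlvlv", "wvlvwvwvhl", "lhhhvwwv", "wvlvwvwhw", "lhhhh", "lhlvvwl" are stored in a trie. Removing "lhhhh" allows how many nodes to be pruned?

After clearing the end-marker at "lhhhh", prune upward until reaching a node still needed by another word.
The suffix "h" (1 node) is used only by "lhhhh"; the node for "lhhh" still has the child "v", so pruning stops there.
Nodes removed: 1

1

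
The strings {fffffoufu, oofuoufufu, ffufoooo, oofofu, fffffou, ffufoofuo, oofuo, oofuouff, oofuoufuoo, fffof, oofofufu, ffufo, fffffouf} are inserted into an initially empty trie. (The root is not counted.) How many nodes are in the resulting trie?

Insert word by word; a character creates a node only if that edge doesn't already exist:
  "fffffoufu" → 9 new (f, f, f, f, f, o, u, f, u)
  "oofuoufufu" → 10 new (o, o, f, u, o, u, f, u, f, u)
  "ffufoooo" → prefix "ff" already present; 6 new (u, f, o, o, o, o)
  "oofofu" → prefix "oof" already present; 3 new (o, f, u)
  "fffffou" → prefix "fffffou" already present; 0 new (none)
  "ffufoofuo" → prefix "ffufoo" already present; 3 new (f, u, o)
  "oofuo" → prefix "oofuo" already present; 0 new (none)
  "oofuouff" → prefix "oofuouf" already present; 1 new (f)
  "oofuoufuoo" → prefix "oofuoufu" already present; 2 new (o, o)
  "fffof" → prefix "fff" already present; 2 new (o, f)
  "oofofufu" → prefix "oofofu" already present; 2 new (f, u)
  "ffufo" → prefix "ffufo" already present; 0 new (none)
  "fffffouf" → prefix "fffffouf" already present; 0 new (none)
Total nodes = 9 + 10 + 6 + 3 + 0 + 3 + 0 + 1 + 2 + 2 + 2 + 0 + 0 = 38

38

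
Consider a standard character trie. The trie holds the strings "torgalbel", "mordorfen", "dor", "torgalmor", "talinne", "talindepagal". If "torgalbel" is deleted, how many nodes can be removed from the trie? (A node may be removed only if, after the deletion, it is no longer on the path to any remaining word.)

A node on "torgalbel"'s path can go only if nothing else ends at it or branches off below it.
The suffix "bel" (3 nodes) is used only by "torgalbel"; the node for "torgal" still has the child "m", so pruning stops there.
Nodes removed: 3

3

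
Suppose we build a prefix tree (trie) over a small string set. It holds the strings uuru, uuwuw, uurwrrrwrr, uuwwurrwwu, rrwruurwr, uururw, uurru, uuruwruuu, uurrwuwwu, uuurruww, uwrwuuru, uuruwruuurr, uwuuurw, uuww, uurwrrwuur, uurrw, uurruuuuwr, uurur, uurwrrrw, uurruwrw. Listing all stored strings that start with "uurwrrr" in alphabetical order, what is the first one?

Filter for "uurwrrr…" and sort: "uurwrrrw", "uurwrrrwrr"
Position 1: uurwrrrw

uurwrrrw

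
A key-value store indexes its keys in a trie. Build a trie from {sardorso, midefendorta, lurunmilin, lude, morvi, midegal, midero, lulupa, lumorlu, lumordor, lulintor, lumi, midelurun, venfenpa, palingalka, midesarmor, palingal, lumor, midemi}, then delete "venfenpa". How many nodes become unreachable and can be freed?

Walk "venfenpa" from the leaf back toward the root, removing each node that no remaining word uses.
No other word shares any prefix with "venfenpa", so all 8 of its nodes go.
Nodes removed: 8

8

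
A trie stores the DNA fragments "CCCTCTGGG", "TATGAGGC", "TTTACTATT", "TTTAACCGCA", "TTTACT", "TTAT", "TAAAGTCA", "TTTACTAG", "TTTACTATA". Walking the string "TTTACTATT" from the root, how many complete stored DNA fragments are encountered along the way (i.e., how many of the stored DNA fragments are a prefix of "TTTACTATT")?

2

Check each prefix of "TTTACTATT" against the stored set — each match is an end-marker on the path.
Prefixes of the query that are stored words: "TTTACT", "TTTACTATT"
Count: 2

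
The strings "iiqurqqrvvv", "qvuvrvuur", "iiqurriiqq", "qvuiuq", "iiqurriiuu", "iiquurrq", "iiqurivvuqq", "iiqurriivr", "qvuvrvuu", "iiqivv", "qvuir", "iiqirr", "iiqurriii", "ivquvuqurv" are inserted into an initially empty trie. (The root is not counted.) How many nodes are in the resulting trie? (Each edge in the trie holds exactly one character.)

58

Trace insertions, counting only characters that open a new branch:
  "iiqurqqrvvv" → 11 new (i, i, q, u, r, q, q, r, v, v, v)
  "qvuvrvuur" → 9 new (q, v, u, v, r, v, u, u, r)
  "iiqurriiqq" → prefix "iiqur" already present; 5 new (r, i, i, q, q)
  "qvuiuq" → prefix "qvu" already present; 3 new (i, u, q)
  "iiqurriiuu" → prefix "iiqurrii" already present; 2 new (u, u)
  "iiquurrq" → prefix "iiqu" already present; 4 new (u, r, r, q)
  "iiqurivvuqq" → prefix "iiqur" already present; 6 new (i, v, v, u, q, q)
  "iiqurriivr" → prefix "iiqurrii" already present; 2 new (v, r)
  "qvuvrvuu" → prefix "qvuvrvuu" already present; 0 new (none)
  "iiqivv" → prefix "iiq" already present; 3 new (i, v, v)
  "qvuir" → prefix "qvui" already present; 1 new (r)
  "iiqirr" → prefix "iiqi" already present; 2 new (r, r)
  "iiqurriii" → prefix "iiqurrii" already present; 1 new (i)
  "ivquvuqurv" → prefix "i" already present; 9 new (v, q, u, v, u, q, u, r, v)
Total nodes = 11 + 9 + 5 + 3 + 2 + 4 + 6 + 2 + 0 + 3 + 1 + 2 + 1 + 9 = 58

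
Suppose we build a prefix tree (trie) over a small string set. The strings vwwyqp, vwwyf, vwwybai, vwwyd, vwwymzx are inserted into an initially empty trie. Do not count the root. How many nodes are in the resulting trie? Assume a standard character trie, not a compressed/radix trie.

14

Trie structure (* marks end of a word):
(root)
└─ v
   └─ w
      └─ w
         └─ y
            ├─ b
            │  └─ a
            │     └─ i *
            ├─ d *
            ├─ f *
            ├─ m
            │  └─ z
            │     └─ x *
            └─ q
               └─ p *
Counting every labelled node above: 14.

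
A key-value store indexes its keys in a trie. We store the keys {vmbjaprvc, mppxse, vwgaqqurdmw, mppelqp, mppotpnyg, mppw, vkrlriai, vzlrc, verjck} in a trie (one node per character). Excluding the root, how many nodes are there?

Trace insertions, counting only characters that open a new branch:
  "vmbjaprvc" → 9 new (v, m, b, j, a, p, r, v, c)
  "mppxse" → 6 new (m, p, p, x, s, e)
  "vwgaqqurdmw" → prefix "v" already present; 10 new (w, g, a, q, q, u, r, d, m, w)
  "mppelqp" → prefix "mpp" already present; 4 new (e, l, q, p)
  "mppotpnyg" → prefix "mpp" already present; 6 new (o, t, p, n, y, g)
  "mppw" → prefix "mpp" already present; 1 new (w)
  "vkrlriai" → prefix "v" already present; 7 new (k, r, l, r, i, a, i)
  "vzlrc" → prefix "v" already present; 4 new (z, l, r, c)
  "verjck" → prefix "v" already present; 5 new (e, r, j, c, k)
Total nodes = 9 + 6 + 10 + 4 + 6 + 1 + 7 + 4 + 5 = 52

52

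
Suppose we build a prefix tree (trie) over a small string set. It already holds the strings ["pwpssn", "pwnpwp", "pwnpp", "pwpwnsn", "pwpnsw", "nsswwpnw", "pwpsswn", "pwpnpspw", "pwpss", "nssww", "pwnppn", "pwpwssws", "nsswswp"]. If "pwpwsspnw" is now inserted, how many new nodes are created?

Walking "pwpwsspnw" from the root, the first 6 characters ("pwpwss") follow existing edges; "p" is the first miss.
So 9 − 6 = 3 new nodes.

3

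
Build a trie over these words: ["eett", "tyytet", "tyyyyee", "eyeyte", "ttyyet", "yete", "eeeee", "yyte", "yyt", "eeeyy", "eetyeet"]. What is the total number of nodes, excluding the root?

Count nodes per top-level branch (shared prefixes stored once):
  'e'-branch (eeeee, eeeyy, eett, eetyeet, eyeyte): 18 nodes
  't'-branch (ttyyet, tyytet, tyyyyee): 15 nodes
  'y'-branch (yete, yyt, yyte): 7 nodes
Sum: 40

40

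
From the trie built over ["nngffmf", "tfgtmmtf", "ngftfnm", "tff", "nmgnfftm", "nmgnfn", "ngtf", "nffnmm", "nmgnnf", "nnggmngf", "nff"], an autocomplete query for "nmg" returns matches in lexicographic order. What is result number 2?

Filter for "nmg…" and sort: "nmgnfftm", "nmgnfn", "nmgnnf"
The 2nd is nmgnfn.

nmgnfn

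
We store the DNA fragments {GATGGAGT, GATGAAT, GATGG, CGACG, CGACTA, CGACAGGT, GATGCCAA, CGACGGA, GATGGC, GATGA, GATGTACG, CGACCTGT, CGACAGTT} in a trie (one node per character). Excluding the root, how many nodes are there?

39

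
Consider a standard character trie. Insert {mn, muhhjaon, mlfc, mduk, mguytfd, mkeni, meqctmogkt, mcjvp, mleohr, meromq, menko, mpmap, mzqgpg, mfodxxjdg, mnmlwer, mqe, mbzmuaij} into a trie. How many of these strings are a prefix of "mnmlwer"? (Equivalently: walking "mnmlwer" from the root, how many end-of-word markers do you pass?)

2

Traverse "mnmlwer" character by character; count nodes along the way that are marked as word ends.
Prefixes of the query that are stored words: "mn", "mnmlwer"
Count: 2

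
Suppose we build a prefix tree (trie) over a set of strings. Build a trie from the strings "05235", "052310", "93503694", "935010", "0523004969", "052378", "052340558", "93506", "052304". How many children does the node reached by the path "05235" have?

0

Follow the path "05235" to its node, then look at its outgoing edges.
No stored string extends past "05235".
That node has 0 child edges.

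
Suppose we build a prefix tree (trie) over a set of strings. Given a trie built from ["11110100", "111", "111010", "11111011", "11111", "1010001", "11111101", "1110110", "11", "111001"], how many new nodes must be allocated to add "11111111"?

2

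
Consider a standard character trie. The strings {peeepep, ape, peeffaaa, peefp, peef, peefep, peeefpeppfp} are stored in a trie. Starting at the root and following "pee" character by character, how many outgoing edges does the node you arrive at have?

The children of the "pee" node are the distinct next characters among strings starting with "pee".
Distinct next characters after "pee": e, f.
That node has 2 child edges.

2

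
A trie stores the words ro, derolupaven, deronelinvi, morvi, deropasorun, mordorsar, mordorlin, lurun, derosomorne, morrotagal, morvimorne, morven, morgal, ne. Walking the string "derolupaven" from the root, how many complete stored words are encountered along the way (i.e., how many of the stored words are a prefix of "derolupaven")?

Walk "derolupaven" from the root; an end-of-word marker is hit whenever a stored word is a prefix of "derolupaven".
Prefixes of the query that are stored words: "derolupaven"
Count: 1

1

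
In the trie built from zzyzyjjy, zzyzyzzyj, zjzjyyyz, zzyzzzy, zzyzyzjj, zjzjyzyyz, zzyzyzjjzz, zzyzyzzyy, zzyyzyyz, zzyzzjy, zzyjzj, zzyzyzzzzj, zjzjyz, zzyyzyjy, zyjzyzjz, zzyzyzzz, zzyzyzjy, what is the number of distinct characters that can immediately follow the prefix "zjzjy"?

The children of the "zjzjy" node are the distinct next characters among strings starting with "zjzjy".
Characters that immediately follow "zjzjy" among the stored strings: {y, z}.
That node has 2 child edges.

2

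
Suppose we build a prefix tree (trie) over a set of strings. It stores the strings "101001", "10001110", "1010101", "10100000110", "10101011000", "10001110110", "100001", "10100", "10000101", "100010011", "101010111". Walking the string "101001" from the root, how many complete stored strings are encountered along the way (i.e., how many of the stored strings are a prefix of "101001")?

2

Traverse "101001" character by character; count nodes along the way that are marked as word ends.
Prefixes of the query that are stored words: "10100", "101001"
Count: 2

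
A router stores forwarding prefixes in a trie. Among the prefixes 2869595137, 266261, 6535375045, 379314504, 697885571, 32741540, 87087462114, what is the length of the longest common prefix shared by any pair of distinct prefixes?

Equivalently: take the maximum, over all pairs, of their longest common prefix length.
"266261" and "2869595137" agree on "2" (1 characters) before diverging; nothing deeper is shared.
Longest shared-prefix length: 1

1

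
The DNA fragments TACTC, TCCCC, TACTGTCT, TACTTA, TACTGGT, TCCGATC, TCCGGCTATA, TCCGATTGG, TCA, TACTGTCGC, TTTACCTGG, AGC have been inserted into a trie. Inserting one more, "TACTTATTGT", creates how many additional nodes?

4

The longest prefix of "TACTTATTGT" already in the trie is "TACTTA" (length 6).
New nodes needed: |"TACTTATTGT"| − 6 = 10 − 6 = 4.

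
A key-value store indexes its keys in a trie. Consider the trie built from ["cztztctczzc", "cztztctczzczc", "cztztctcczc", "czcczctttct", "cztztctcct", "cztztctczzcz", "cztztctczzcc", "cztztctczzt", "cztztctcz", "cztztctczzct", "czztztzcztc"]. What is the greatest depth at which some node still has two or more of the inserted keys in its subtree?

12

Look for the deepest trie node that still has at least two words in its subtree.
"cztztctczzcz" and "cztztctczzczc" agree on "cztztctczzcz" (12 characters) before diverging; nothing deeper is shared.
Longest shared-prefix length: 12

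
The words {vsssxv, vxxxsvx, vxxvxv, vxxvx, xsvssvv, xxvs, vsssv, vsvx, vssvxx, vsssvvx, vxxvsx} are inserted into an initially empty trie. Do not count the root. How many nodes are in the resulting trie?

35

Trie structure (* marks end of a word):
(root)
├─ v
│  ├─ s
│  │  ├─ s
│  │  │  ├─ s
│  │  │  │  ├─ v *
│  │  │  │  │  └─ v
│  │  │  │  │     └─ x *
│  │  │  │  └─ x
│  │  │  │     └─ v *
│  │  │  └─ v
│  │  │     └─ x
│  │  │        └─ x *
│  │  └─ v
│  │     └─ x *
│  └─ x
│     └─ x
│        ├─ v
│        │  ├─ s
│        │  │  └─ x *
│        │  └─ x *
│        │     └─ v *
│        └─ x
│           └─ s
│              └─ v
│                 └─ x *
└─ x
   ├─ s
   │  └─ v
   │     └─ s
   │        └─ s
   │           └─ v
   │              └─ v *
   └─ x
      └─ v
         └─ s *
Counting every labelled node above: 35.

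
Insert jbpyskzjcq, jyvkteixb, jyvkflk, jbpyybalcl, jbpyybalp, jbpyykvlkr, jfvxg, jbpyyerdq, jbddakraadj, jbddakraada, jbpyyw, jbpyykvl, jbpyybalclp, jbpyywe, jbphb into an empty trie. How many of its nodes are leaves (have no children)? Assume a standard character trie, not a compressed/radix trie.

Leaves are exactly the stored words that no other stored word extends.
Those words: "jbddakraada", "jbddakraadj", "jbphb", "jbpyskzjcq", "jbpyybalclp", "jbpyybalp", "jbpyyerdq", "jbpyykvlkr", "jbpyywe", "jfvxg", "jyvkflk", "jyvkteixb"
Leaf count: 12

12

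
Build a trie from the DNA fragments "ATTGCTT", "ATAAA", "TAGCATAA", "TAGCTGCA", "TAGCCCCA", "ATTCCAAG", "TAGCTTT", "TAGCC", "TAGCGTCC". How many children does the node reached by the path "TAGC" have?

4

The children of the "TAGC" node are the distinct next characters among strings starting with "TAGC".
Characters that immediately follow "TAGC" among the stored strings: {A, C, G, T}.
That node has 4 child edges.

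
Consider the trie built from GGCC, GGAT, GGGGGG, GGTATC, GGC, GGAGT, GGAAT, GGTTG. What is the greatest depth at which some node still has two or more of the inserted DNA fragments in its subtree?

Look for the deepest trie node that still has at least two words in its subtree.
e.g. "GGAAT" and "GGAGT" share the prefix "GGA" of length 3; no pair shares a longer one.
Longest shared-prefix length: 3

3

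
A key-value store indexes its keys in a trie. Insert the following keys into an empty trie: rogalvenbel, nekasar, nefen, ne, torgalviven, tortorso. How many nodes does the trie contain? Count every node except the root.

37

Insert word by word; a character creates a node only if that edge doesn't already exist:
  "rogalvenbel" → 11 new (r, o, g, a, l, v, e, n, b, e, l)
  "nekasar" → 7 new (n, e, k, a, s, a, r)
  "nefen" → prefix "ne" already present; 3 new (f, e, n)
  "ne" → prefix "ne" already present; 0 new (none)
  "torgalviven" → 11 new (t, o, r, g, a, l, v, i, v, e, n)
  "tortorso" → prefix "tor" already present; 5 new (t, o, r, s, o)
Total nodes = 11 + 7 + 3 + 0 + 11 + 5 = 37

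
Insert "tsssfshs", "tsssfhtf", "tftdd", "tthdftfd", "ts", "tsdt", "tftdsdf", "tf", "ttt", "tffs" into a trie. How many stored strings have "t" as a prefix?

10

Traverse to the node for "t", then collect every word in that subtree.
Matches: "tf", "tffs", "tftdd", "tftdsdf", "ts", "tsdt", "tsssfhtf", "tsssfshs", "tthdftfd", "ttt"
Count: 10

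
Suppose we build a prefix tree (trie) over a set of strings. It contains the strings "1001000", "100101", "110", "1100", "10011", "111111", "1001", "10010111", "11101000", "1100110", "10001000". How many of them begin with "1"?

Walk to "1"; the words in its subtree are exactly those with that prefix.
Matches: "10001000", "1001", "1001000", "100101", "10010111", "10011", "110", "1100", "1100110", "11101000", "111111"
Count: 11

11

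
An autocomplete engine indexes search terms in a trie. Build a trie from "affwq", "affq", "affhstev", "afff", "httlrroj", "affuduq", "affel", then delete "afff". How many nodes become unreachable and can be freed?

1

After clearing the end-marker at "afff", prune upward until reaching a node still needed by another word.
The suffix "f" (1 node) is used only by "afff"; the node for "aff" still has the child "w", so pruning stops there.
Nodes removed: 1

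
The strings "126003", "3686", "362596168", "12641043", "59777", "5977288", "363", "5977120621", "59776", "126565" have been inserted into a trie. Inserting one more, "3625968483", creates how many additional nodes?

4

"362596" is already a path in the trie; the remaining "8483" must be added.
Each of the 4 remaining characters creates one node.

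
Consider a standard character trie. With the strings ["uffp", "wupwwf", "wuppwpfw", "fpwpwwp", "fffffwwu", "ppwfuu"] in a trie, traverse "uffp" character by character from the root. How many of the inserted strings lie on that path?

1

Traverse "uffp" character by character; count nodes along the way that are marked as word ends.
Prefixes of the query that are stored words: "uffp"
Count: 1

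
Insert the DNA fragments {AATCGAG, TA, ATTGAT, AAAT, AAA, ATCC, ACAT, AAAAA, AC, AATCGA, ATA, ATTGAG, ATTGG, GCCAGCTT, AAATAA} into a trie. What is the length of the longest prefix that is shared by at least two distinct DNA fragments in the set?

Equivalently: take the maximum, over all pairs, of their longest common prefix length.
"AATCGA" and "AATCGAG" agree on "AATCGA" (6 characters) before diverging; nothing deeper is shared.
Longest shared-prefix length: 6

6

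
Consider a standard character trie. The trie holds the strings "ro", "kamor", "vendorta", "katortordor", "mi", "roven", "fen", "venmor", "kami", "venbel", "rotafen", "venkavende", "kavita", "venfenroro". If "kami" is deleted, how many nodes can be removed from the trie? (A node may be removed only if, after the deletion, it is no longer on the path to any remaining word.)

1

Walk "kami" from the leaf back toward the root, removing each node that no remaining word uses.
The suffix "i" (1 node) is used only by "kami"; the node for "kam" still has the child "o", so pruning stops there.
Nodes removed: 1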